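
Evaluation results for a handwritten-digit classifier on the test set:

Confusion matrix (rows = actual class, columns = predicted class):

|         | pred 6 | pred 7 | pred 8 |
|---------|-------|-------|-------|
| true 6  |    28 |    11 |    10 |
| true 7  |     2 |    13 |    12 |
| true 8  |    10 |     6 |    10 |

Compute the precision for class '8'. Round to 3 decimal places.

0.313

precision = TP/(TP+FP).
8: TP=10, FP=10+12=22 → 10/32 = 0.3125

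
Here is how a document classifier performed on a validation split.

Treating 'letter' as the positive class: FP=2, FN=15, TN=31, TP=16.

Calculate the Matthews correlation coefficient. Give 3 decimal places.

0.506

MCC = (TP·TN − FP·FN) / √((TP+FP)(TP+FN)(TN+FP)(TN+FN))
Numerator = 16·31 − 2·15 = 466
Denominator = √(18·31·33·46) = √847044 = 920.3499
MCC = 466 / 920.3499 = 0.506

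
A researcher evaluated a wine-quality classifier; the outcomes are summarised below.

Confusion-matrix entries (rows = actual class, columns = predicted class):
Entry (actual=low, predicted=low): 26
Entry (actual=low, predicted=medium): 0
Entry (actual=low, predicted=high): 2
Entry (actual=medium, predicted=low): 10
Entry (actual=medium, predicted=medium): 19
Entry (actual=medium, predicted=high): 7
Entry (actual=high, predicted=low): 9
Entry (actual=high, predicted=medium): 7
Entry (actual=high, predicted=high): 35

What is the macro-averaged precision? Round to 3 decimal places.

0.701

Per-class precision (TP/(TP+FP)):
  low: TP=26, FP=10+9=19 → 26/45 = 0.5778
  medium: TP=19, FP=0+7=7 → 19/26 = 0.7308
  high: TP=35, FP=2+7=9 → 35/44 = 0.7955
Macro-precision = mean = (0.5778 + 0.7308 + 0.7955) / 3 = 0.701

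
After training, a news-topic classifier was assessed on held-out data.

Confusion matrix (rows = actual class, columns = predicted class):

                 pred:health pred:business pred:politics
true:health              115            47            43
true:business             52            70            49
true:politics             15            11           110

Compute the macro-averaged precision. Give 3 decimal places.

0.574

Per-class precision (TP/(TP+FP)):
  health: TP=115, FP=52+15=67 → 115/182 = 0.6319
  business: TP=70, FP=47+11=58 → 70/128 = 0.5469
  politics: TP=110, FP=43+49=92 → 110/202 = 0.5446
Macro-precision = mean = (0.6319 + 0.5469 + 0.5446) / 3 = 0.574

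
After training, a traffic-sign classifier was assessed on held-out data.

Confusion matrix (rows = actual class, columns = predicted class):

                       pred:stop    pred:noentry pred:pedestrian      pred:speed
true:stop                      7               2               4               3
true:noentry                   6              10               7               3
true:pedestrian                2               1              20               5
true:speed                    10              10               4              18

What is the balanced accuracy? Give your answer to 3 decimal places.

0.491

Balanced accuracy = mean of per-class recall.
  stop: recall = 7/16 = 0.4375
  noentry: recall = 10/26 = 0.3846
  pedestrian: recall = 20/28 = 0.7143
  speed: recall = 18/42 = 0.4286
Mean = (0.4375 + 0.3846 + 0.7143 + 0.4286) / 4 = 0.491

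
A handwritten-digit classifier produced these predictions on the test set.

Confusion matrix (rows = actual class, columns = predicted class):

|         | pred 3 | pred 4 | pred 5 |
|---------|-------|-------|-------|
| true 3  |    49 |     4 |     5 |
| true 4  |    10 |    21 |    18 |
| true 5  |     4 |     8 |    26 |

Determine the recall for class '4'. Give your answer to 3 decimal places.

0.429

Treat '4' as positive and all other classes as negative.
recall = TP/(TP+FN).
4: TP=21, FN=10+18=28 → 21/49 = 0.4286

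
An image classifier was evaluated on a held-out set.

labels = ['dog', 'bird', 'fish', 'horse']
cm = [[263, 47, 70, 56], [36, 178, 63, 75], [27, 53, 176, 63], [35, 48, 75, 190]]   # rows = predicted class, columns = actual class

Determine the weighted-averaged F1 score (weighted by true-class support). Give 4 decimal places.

0.5505

Per-class F1 score (2·TP/(2·TP+FP+FN)):
  dog: TP=263, FP=47+70+56=173, FN=36+27+35=98 → 526/797 = 0.65997
  bird: TP=178, FP=36+63+75=174, FN=47+53+48=148 → 356/678 = 0.52507
  fish: TP=176, FP=27+53+63=143, FN=70+63+75=208 → 352/703 = 0.50071
  horse: TP=190, FP=35+48+75=158, FN=56+75+63=194 → 380/732 = 0.51913
Weighted-F1 score = Σ (supportᵢ/N)·F1 scoreᵢ with N=1455: (361/1455)·0.65997 + (326/1455)·0.52507 + (384/1455)·0.50071 + (384/1455)·0.51913 = 0.5505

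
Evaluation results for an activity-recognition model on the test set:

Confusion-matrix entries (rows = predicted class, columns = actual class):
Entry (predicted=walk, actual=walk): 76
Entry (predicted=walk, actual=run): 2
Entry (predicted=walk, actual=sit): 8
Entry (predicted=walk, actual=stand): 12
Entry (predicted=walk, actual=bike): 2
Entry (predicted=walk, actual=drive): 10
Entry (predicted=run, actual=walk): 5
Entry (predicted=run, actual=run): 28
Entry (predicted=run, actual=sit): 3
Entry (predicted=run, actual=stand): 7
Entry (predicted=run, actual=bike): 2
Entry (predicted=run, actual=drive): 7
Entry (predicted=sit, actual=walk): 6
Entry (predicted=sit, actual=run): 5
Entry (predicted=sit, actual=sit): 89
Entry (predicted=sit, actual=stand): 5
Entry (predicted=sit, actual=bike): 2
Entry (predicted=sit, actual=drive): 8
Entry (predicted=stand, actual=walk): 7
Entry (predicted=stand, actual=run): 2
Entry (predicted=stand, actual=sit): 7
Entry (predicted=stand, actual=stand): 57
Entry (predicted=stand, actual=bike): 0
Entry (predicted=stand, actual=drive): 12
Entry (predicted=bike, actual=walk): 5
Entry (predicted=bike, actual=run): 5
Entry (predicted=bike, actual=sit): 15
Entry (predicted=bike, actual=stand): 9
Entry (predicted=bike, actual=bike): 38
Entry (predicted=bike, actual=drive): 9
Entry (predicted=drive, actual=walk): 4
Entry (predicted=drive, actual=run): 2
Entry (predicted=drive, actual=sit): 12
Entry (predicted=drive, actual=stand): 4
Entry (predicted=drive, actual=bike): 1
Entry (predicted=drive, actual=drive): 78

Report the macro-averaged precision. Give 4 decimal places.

Per-class precision (TP/(TP+FP)):
  walk: TP=76, FP=2+8+12+2+10=34 → 76/110 = 0.69091
  run: TP=28, FP=5+3+7+2+7=24 → 28/52 = 0.53846
  sit: TP=89, FP=6+5+5+2+8=26 → 89/115 = 0.77391
  stand: TP=57, FP=7+2+7+0+12=28 → 57/85 = 0.67059
  bike: TP=38, FP=5+5+15+9+9=43 → 38/81 = 0.46914
  drive: TP=78, FP=4+2+12+4+1=23 → 78/101 = 0.77228
Macro-precision = mean = (0.69091 + 0.53846 + 0.77391 + 0.67059 + 0.46914 + 0.77228) / 6 = 0.6525

0.6525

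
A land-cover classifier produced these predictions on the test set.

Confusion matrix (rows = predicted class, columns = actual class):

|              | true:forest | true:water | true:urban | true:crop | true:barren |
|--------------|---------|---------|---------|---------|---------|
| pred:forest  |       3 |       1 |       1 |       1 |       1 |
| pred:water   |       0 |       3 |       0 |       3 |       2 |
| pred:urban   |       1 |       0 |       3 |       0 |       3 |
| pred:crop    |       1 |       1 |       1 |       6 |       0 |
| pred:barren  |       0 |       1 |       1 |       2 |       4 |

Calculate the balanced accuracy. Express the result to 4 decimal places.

Balanced accuracy = mean of per-class recall.
  forest: recall = 3/5 = 0.60000
  water: recall = 3/6 = 0.50000
  urban: recall = 3/6 = 0.50000
  crop: recall = 6/12 = 0.50000
  barren: recall = 4/10 = 0.40000
Mean = (0.60000 + 0.50000 + 0.50000 + 0.50000 + 0.40000) / 5 = 0.5000

0.5000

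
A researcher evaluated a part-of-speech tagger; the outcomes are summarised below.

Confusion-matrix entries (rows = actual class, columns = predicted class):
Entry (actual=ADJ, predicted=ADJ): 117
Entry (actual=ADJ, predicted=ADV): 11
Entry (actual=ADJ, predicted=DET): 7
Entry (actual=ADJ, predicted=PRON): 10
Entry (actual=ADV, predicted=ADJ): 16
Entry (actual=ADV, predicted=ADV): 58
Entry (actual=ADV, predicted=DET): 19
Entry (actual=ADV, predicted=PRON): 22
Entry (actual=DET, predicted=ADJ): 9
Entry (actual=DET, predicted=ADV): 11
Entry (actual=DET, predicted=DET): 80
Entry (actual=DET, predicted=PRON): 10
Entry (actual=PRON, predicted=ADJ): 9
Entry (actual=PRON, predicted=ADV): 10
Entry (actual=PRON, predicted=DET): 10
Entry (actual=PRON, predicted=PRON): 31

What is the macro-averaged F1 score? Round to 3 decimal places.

0.633

Per-class F1 score (2·TP/(2·TP+FP+FN)):
  ADJ: TP=117, FP=16+9+9=34, FN=11+7+10=28 → 234/296 = 0.7905
  ADV: TP=58, FP=11+11+10=32, FN=16+19+22=57 → 116/205 = 0.5659
  DET: TP=80, FP=7+19+10=36, FN=9+11+10=30 → 160/226 = 0.7080
  PRON: TP=31, FP=10+22+10=42, FN=9+10+10=29 → 62/133 = 0.4662
Macro-F1 score = mean = (0.7905 + 0.5659 + 0.7080 + 0.4662) / 4 = 0.633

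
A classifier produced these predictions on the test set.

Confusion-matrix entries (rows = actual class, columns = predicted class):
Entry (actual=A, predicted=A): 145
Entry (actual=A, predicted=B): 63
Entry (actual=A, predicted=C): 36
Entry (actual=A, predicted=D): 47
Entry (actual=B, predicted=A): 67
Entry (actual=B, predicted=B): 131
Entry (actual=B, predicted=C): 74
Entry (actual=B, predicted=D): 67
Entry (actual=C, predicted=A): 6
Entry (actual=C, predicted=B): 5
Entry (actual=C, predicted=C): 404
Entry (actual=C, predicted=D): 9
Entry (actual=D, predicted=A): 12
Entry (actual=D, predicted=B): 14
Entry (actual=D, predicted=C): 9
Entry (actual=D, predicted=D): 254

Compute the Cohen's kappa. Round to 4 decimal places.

0.5882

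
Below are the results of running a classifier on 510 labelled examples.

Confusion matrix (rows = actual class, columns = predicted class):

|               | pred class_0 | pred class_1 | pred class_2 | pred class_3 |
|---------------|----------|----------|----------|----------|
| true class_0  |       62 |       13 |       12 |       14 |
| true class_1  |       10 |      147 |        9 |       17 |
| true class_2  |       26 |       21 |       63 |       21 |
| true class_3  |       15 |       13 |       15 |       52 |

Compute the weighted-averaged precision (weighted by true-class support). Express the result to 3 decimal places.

0.637

Per-class precision (TP/(TP+FP)):
  class_0: TP=62, FP=10+26+15=51 → 62/113 = 0.5487
  class_1: TP=147, FP=13+21+13=47 → 147/194 = 0.7577
  class_2: TP=63, FP=12+9+15=36 → 63/99 = 0.6364
  class_3: TP=52, FP=14+17+21=52 → 52/104 = 0.5000
Weighted-precision = Σ (supportᵢ/N)·precisionᵢ with N=510: (101/510)·0.5487 + (183/510)·0.7577 + (131/510)·0.6364 + (95/510)·0.5000 = 0.637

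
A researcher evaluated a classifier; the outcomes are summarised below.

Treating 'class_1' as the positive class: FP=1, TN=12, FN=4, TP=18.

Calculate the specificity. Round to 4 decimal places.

0.9231

Specificity = TN/(TN+FP) = 12/(12+1) = 0.9231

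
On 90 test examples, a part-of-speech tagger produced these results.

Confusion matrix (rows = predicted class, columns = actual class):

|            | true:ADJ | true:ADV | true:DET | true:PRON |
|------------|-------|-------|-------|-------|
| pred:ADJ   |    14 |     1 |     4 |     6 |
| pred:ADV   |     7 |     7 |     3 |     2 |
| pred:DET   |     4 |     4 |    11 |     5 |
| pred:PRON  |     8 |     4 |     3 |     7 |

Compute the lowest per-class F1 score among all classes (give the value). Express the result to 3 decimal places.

0.333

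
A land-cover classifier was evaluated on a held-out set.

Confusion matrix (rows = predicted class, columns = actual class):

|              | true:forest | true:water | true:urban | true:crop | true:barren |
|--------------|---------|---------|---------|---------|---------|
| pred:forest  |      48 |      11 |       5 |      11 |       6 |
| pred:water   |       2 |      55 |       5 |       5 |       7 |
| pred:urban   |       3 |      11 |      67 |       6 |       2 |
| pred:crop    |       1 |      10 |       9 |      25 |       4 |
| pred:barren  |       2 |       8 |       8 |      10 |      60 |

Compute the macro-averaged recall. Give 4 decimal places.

Per-class recall (TP/(TP+FN)):
  forest: TP=48, FN=2+3+1+2=8 → 48/56 = 0.85714
  water: TP=55, FN=11+11+10+8=40 → 55/95 = 0.57895
  urban: TP=67, FN=5+5+9+8=27 → 67/94 = 0.71277
  crop: TP=25, FN=11+5+6+10=32 → 25/57 = 0.43860
  barren: TP=60, FN=6+7+2+4=19 → 60/79 = 0.75949
Macro-recall = mean = (0.85714 + 0.57895 + 0.71277 + 0.43860 + 0.75949) / 5 = 0.6694

0.6694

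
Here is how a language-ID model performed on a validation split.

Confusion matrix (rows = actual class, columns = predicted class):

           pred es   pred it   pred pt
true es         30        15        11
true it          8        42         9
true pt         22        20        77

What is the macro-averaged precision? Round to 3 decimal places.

0.613

Per-class precision (TP/(TP+FP)):
  es: TP=30, FP=8+22=30 → 30/60 = 0.5000
  it: TP=42, FP=15+20=35 → 42/77 = 0.5455
  pt: TP=77, FP=11+9=20 → 77/97 = 0.7938
Macro-precision = mean = (0.5000 + 0.5455 + 0.7938) / 3 = 0.613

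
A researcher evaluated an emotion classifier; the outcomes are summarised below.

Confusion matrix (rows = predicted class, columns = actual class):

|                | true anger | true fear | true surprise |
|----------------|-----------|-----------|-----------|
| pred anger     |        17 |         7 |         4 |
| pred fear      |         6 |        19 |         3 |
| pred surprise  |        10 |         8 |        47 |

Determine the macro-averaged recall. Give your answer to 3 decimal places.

Per-class recall (TP/(TP+FN)):
  anger: TP=17, FN=6+10=16 → 17/33 = 0.5152
  fear: TP=19, FN=7+8=15 → 19/34 = 0.5588
  surprise: TP=47, FN=4+3=7 → 47/54 = 0.8704
Macro-recall = mean = (0.5152 + 0.5588 + 0.8704) / 3 = 0.648

0.648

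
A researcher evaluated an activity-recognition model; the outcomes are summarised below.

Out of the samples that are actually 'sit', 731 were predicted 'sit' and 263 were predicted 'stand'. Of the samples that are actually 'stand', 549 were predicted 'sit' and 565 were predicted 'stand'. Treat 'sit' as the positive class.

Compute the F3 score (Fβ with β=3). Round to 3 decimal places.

0.715

Fβ = (1+β²)·TP / ((1+β²)·TP + β²·FN + FP), with β²=9
= 10·731 / (10·731 + 9·263 + 549) = 0.715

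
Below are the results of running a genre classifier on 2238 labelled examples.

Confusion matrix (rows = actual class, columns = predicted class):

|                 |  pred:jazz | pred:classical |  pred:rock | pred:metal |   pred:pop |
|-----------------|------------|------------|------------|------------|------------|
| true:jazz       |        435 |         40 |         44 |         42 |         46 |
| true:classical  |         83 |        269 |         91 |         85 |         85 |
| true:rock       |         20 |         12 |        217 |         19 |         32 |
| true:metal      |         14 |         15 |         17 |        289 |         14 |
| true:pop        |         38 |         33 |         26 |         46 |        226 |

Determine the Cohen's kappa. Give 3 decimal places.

0.550

Observed agreement pₒ = trace/N = 1436/2238 = 0.6416
Expected agreement pₑ = Σ (rowᵢ·colᵢ)/N² = (607·590 + 613·369 + 300·395 + 349·481 + 369·403)/2238² = 0.2035
κ = (pₒ − pₑ)/(1 − pₑ) = (0.6416 − 0.2035)/(1 − 0.2035) = 0.550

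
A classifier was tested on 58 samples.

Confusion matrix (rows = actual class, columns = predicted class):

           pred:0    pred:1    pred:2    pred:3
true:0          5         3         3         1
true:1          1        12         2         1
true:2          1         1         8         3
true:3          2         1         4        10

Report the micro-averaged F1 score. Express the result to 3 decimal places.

0.603

Micro-averaging pools counts across classes: ΣTP=35, ΣFP=23, ΣFN=23.
Micro-F1 score = 2·TP/(2·TP+FP+FN) on pooled counts = 0.603 (equals overall accuracy in single-label multiclass).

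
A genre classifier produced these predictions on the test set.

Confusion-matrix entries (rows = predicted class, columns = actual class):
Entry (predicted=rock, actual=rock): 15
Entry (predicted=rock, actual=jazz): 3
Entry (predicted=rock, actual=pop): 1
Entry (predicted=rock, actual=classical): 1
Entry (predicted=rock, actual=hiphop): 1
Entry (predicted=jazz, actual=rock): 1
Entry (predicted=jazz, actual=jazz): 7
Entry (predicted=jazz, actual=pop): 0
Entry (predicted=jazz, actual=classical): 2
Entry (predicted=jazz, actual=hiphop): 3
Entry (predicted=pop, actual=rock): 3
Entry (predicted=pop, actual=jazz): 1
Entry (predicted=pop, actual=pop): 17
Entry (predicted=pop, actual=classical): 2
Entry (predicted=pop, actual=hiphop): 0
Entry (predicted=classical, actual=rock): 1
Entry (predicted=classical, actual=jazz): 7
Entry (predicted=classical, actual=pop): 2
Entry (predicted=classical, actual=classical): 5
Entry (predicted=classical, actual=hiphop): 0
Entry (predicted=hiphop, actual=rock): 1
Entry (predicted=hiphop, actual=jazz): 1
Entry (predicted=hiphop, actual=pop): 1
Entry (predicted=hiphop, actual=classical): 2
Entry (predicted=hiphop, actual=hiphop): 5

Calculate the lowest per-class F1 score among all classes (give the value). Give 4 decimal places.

0.3704

Per-class F1 score (2·TP/(2·TP+FP+FN)):
  rock: TP=15, FP=3+1+1+1=6, FN=1+3+1+1=6 → 30/42 = 0.71429
  jazz: TP=7, FP=1+0+2+3=6, FN=3+1+7+1=12 → 14/32 = 0.43750
  pop: TP=17, FP=3+1+2+0=6, FN=1+0+2+1=4 → 34/44 = 0.77273
  classical: TP=5, FP=1+7+2+0=10, FN=1+2+2+2=7 → 10/27 = 0.37037
  hiphop: TP=5, FP=1+1+1+2=5, FN=1+3+0+0=4 → 10/19 = 0.52632
Lowest is class 'classical' with F1 score = 0.3704.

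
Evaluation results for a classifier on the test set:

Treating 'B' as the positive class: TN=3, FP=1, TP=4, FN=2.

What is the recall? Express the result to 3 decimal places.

0.667

Recall = TP/(TP+FN) = 4/(4+2) = 4/6 = 0.667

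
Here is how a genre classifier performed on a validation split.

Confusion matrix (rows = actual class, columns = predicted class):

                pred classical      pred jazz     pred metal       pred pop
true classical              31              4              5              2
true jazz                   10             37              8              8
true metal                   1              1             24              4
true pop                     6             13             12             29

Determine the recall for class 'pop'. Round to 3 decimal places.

Treat 'pop' as positive and all other classes as negative.
recall = TP/(TP+FN).
pop: TP=29, FN=6+13+12=31 → 29/60 = 0.4833

0.483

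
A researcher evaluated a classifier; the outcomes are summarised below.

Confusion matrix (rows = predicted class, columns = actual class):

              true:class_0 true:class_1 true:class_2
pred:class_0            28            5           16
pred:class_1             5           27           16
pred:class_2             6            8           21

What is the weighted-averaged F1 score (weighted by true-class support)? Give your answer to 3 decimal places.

0.566

Per-class F1 score (2·TP/(2·TP+FP+FN)):
  class_0: TP=28, FP=5+16=21, FN=5+6=11 → 56/88 = 0.6364
  class_1: TP=27, FP=5+16=21, FN=5+8=13 → 54/88 = 0.6136
  class_2: TP=21, FP=6+8=14, FN=16+16=32 → 42/88 = 0.4773
Weighted-F1 score = Σ (supportᵢ/N)·F1 scoreᵢ with N=132: (39/132)·0.6364 + (40/132)·0.6136 + (53/132)·0.4773 = 0.566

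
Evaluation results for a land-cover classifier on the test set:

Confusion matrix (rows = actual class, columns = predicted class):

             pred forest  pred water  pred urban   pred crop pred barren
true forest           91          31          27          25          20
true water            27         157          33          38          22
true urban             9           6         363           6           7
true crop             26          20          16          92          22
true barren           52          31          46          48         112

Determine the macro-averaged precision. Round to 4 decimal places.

Per-class precision (TP/(TP+FP)):
  forest: TP=91, FP=27+9+26+52=114 → 91/205 = 0.44390
  water: TP=157, FP=31+6+20+31=88 → 157/245 = 0.64082
  urban: TP=363, FP=27+33+16+46=122 → 363/485 = 0.74845
  crop: TP=92, FP=25+38+6+48=117 → 92/209 = 0.44019
  barren: TP=112, FP=20+22+7+22=71 → 112/183 = 0.61202
Macro-precision = mean = (0.44390 + 0.64082 + 0.74845 + 0.44019 + 0.61202) / 5 = 0.5771

0.5771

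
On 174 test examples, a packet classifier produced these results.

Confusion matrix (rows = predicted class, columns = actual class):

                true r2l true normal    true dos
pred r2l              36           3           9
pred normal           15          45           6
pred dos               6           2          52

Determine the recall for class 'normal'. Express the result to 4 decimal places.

0.9000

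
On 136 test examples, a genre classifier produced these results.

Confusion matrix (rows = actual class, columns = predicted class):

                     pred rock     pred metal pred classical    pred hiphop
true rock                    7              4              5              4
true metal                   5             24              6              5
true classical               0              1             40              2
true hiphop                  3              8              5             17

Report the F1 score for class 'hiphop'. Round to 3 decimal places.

One-vs-rest for 'hiphop': TP = diagonal; FP = other classes predicted 'hiphop'; FN = 'hiphop' predicted as other.
F1 score = 2·TP/(2·TP+FP+FN).
hiphop: TP=17, FP=4+5+2=11, FN=3+8+5=16 → 34/61 = 0.5574

0.557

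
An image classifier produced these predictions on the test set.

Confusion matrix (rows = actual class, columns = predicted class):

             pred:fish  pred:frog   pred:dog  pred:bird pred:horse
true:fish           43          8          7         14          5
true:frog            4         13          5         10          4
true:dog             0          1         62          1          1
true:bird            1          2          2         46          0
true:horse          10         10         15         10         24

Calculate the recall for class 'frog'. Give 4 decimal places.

recall = TP/(TP+FN).
frog: TP=13, FN=4+5+10+4=23 → 13/36 = 0.36111

0.3611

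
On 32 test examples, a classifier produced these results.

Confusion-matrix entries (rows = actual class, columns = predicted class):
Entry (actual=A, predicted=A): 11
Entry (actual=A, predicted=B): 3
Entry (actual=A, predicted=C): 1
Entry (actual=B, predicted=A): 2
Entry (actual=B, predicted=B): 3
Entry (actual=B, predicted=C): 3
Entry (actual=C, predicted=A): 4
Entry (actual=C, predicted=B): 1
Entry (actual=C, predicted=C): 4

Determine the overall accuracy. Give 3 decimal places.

0.563

Accuracy = trace / total = (11+3+4=18) / 32 = 18/32 = 0.563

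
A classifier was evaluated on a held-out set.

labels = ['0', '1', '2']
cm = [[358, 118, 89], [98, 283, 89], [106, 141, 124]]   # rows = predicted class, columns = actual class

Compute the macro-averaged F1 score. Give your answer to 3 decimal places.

0.521

Per-class F1 score (2·TP/(2·TP+FP+FN)):
  0: TP=358, FP=118+89=207, FN=98+106=204 → 716/1127 = 0.6353
  1: TP=283, FP=98+89=187, FN=118+141=259 → 566/1012 = 0.5593
  2: TP=124, FP=106+141=247, FN=89+89=178 → 248/673 = 0.3685
Macro-F1 score = mean = (0.6353 + 0.5593 + 0.3685) / 3 = 0.521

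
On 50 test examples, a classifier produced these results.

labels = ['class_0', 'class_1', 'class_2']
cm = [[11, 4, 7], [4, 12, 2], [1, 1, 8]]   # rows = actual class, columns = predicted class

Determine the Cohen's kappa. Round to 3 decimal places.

0.432

Observed agreement pₒ = trace/N = 31/50 = 0.6200
Expected agreement pₑ = Σ (rowᵢ·colᵢ)/N² = (22·16 + 18·17 + 10·17)/50² = 0.3312
κ = (pₒ − pₑ)/(1 − pₑ) = (0.6200 − 0.3312)/(1 − 0.3312) = 0.432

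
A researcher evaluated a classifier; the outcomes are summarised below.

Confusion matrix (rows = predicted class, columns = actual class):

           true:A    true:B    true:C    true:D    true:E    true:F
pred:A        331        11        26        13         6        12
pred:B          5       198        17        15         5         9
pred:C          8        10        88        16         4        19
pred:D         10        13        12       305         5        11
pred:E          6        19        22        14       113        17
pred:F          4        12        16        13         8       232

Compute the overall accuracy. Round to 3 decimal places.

0.780

Accuracy = trace / total = (331+198+88+305+113+232=1267) / 1625 = 1267/1625 = 0.780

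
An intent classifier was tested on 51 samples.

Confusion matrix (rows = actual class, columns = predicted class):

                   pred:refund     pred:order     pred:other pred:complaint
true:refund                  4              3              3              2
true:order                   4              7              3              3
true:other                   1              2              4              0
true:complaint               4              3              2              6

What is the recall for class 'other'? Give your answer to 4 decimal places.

Take TP from the diagonal, FP from the rest of the 'other' prediction marginal, FN from the rest of the 'other' actual marginal.
recall = TP/(TP+FN).
other: TP=4, FN=1+2+0=3 → 4/7 = 0.57143

0.5714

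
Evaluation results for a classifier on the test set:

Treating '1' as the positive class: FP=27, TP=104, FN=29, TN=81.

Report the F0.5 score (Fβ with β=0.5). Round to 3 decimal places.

Fβ = (1+β²)·TP / ((1+β²)·TP + β²·FN + FP), with β²=1/4
= 1.25·104 / (1.25·104 + 0.25·29 + 27) = 0.791

0.791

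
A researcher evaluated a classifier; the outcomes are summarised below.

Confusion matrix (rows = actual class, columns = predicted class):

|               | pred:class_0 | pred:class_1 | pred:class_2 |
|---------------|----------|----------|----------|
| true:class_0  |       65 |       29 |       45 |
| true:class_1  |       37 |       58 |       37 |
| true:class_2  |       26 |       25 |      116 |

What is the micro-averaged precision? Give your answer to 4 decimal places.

0.5457

Micro-averaging pools counts across classes: ΣTP=239, ΣFP=199, ΣFN=199.
Micro-precision = TP/(TP+FP) on pooled counts = 0.5457 (equals overall accuracy in single-label multiclass).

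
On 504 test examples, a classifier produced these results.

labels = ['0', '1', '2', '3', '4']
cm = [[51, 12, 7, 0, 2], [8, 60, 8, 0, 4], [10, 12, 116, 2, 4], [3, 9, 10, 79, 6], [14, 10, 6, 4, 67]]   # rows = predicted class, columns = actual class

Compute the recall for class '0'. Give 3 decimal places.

0.593

One-vs-rest for '0': TP = diagonal; FP = other classes predicted '0'; FN = '0' predicted as other.
recall = TP/(TP+FN).
0: TP=51, FN=8+10+3+14=35 → 51/86 = 0.5930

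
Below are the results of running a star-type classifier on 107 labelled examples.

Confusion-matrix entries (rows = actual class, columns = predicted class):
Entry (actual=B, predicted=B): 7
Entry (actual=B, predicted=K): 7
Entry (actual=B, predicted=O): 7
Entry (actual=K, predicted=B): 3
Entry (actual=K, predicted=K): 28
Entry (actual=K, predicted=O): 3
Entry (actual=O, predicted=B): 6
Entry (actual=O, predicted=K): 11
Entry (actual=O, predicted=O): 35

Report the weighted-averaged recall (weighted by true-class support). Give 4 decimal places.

Per-class recall (TP/(TP+FN)):
  B: TP=7, FN=7+7=14 → 7/21 = 0.33333
  K: TP=28, FN=3+3=6 → 28/34 = 0.82353
  O: TP=35, FN=6+11=17 → 35/52 = 0.67308
Weighted-recall = Σ (supportᵢ/N)·recallᵢ with N=107: (21/107)·0.33333 + (34/107)·0.82353 + (52/107)·0.67308 = 0.6542

0.6542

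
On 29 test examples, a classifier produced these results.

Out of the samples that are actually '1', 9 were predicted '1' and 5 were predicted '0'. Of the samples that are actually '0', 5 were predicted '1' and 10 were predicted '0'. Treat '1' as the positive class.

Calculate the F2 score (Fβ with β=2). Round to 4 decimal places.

Fβ = (1+β²)·TP / ((1+β²)·TP + β²·FN + FP), with β²=4
= 5·9 / (5·9 + 4·5 + 5) = 0.6429

0.6429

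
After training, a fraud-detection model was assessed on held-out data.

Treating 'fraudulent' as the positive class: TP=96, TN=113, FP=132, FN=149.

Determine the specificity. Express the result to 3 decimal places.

Specificity = TN/(TN+FP) = 113/(113+132) = 0.461

0.461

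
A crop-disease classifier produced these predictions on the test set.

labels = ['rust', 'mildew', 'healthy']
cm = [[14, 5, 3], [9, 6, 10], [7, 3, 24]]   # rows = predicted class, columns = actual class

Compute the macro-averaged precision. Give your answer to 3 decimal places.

0.527

Per-class precision (TP/(TP+FP)):
  rust: TP=14, FP=5+3=8 → 14/22 = 0.6364
  mildew: TP=6, FP=9+10=19 → 6/25 = 0.2400
  healthy: TP=24, FP=7+3=10 → 24/34 = 0.7059
Macro-precision = mean = (0.6364 + 0.2400 + 0.7059) / 3 = 0.527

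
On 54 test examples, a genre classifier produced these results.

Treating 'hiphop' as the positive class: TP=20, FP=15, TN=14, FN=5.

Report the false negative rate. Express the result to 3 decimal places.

FNR = FN/(FN+TP) = 5/(5+20) = 0.200

0.200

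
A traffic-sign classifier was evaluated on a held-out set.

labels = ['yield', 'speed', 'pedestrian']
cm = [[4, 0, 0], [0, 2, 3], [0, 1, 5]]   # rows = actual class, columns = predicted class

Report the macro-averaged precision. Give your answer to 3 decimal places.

Per-class precision (TP/(TP+FP)):
  yield: TP=4, FP=0+0=0 → 4/4 = 1.0000
  speed: TP=2, FP=0+1=1 → 2/3 = 0.6667
  pedestrian: TP=5, FP=0+3=3 → 5/8 = 0.6250
Macro-precision = mean = (1.0000 + 0.6667 + 0.6250) / 3 = 0.764

0.764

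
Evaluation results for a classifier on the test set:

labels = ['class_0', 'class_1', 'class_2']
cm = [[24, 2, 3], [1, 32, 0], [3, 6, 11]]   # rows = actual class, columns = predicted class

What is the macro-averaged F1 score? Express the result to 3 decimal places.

0.789

Per-class F1 score (2·TP/(2·TP+FP+FN)):
  class_0: TP=24, FP=1+3=4, FN=2+3=5 → 48/57 = 0.8421
  class_1: TP=32, FP=2+6=8, FN=1+0=1 → 64/73 = 0.8767
  class_2: TP=11, FP=3+0=3, FN=3+6=9 → 22/34 = 0.6471
Macro-F1 score = mean = (0.8421 + 0.8767 + 0.6471) / 3 = 0.789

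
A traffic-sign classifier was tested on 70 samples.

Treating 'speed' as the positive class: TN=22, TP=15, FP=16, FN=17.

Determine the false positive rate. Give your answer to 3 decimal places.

FPR = FP/(FP+TN) = 16/(16+22) = 0.421

0.421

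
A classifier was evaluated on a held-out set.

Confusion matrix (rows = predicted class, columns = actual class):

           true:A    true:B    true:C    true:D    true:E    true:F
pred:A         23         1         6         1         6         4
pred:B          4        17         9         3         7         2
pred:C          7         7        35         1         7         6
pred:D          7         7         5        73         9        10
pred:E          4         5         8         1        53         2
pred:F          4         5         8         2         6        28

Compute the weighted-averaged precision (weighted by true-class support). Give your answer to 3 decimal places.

0.597

Per-class precision (TP/(TP+FP)):
  A: TP=23, FP=1+6+1+6+4=18 → 23/41 = 0.5610
  B: TP=17, FP=4+9+3+7+2=25 → 17/42 = 0.4048
  C: TP=35, FP=7+7+1+7+6=28 → 35/63 = 0.5556
  D: TP=73, FP=7+7+5+9+10=38 → 73/111 = 0.6577
  E: TP=53, FP=4+5+8+1+2=20 → 53/73 = 0.7260
  F: TP=28, FP=4+5+8+2+6=25 → 28/53 = 0.5283
Weighted-precision = Σ (supportᵢ/N)·precisionᵢ with N=383: (49/383)·0.5610 + (42/383)·0.4048 + (71/383)·0.5556 + (81/383)·0.6577 + (88/383)·0.7260 + (52/383)·0.5283 = 0.597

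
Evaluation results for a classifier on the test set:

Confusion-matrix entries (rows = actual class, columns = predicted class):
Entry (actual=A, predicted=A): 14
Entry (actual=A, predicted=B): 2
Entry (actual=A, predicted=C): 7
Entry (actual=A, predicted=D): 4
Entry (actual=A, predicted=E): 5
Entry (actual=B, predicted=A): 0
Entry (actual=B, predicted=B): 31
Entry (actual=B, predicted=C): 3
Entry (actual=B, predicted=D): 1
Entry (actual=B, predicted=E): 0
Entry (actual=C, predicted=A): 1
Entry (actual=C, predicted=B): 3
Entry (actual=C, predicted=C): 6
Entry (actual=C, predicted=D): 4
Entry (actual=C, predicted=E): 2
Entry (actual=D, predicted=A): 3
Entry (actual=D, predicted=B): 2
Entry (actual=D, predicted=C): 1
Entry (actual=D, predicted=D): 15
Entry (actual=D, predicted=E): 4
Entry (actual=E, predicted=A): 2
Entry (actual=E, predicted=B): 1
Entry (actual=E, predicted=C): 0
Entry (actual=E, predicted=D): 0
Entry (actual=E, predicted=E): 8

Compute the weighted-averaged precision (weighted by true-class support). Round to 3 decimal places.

Per-class precision (TP/(TP+FP)):
  A: TP=14, FP=0+1+3+2=6 → 14/20 = 0.7000
  B: TP=31, FP=2+3+2+1=8 → 31/39 = 0.7949
  C: TP=6, FP=7+3+1+0=11 → 6/17 = 0.3529
  D: TP=15, FP=4+1+4+0=9 → 15/24 = 0.6250
  E: TP=8, FP=5+0+2+4=11 → 8/19 = 0.4211
Weighted-precision = Σ (supportᵢ/N)·precisionᵢ with N=119: (32/119)·0.7000 + (35/119)·0.7949 + (16/119)·0.3529 + (25/119)·0.6250 + (11/119)·0.4211 = 0.640

0.640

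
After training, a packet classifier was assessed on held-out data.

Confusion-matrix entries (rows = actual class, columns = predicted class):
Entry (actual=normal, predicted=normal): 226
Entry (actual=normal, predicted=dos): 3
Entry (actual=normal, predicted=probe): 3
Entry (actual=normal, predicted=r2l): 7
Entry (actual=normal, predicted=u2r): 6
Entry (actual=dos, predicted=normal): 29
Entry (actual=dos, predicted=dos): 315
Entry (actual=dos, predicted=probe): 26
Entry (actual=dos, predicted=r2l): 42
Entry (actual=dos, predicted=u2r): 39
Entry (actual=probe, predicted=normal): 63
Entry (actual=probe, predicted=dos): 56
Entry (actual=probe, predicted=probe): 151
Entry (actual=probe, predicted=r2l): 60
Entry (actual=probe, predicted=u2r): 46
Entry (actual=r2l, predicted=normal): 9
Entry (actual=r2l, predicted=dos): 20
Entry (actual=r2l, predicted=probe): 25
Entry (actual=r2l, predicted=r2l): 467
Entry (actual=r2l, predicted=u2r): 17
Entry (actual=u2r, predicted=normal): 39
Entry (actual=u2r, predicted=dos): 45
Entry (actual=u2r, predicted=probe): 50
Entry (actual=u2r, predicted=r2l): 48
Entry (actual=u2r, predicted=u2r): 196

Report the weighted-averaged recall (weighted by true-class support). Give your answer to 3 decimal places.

0.682

Per-class recall (TP/(TP+FN)):
  normal: TP=226, FN=3+3+7+6=19 → 226/245 = 0.9224
  dos: TP=315, FN=29+26+42+39=136 → 315/451 = 0.6984
  probe: TP=151, FN=63+56+60+46=225 → 151/376 = 0.4016
  r2l: TP=467, FN=9+20+25+17=71 → 467/538 = 0.8680
  u2r: TP=196, FN=39+45+50+48=182 → 196/378 = 0.5185
Weighted-recall = Σ (supportᵢ/N)·recallᵢ with N=1988: (245/1988)·0.9224 + (451/1988)·0.6984 + (376/1988)·0.4016 + (538/1988)·0.8680 + (378/1988)·0.5185 = 0.682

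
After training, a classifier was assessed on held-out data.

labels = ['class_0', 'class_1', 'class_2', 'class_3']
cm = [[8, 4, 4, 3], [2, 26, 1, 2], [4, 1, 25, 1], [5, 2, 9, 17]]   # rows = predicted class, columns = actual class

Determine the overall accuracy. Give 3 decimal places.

Accuracy = trace / total = (8+26+25+17=76) / 114 = 76/114 = 0.667

0.667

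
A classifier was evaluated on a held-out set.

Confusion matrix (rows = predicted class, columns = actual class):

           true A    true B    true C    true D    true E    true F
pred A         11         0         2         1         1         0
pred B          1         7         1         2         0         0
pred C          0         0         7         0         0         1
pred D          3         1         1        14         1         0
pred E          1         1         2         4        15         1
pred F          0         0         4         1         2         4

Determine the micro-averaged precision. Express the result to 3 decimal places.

Micro-averaging pools counts across classes: ΣTP=58, ΣFP=31, ΣFN=31.
Micro-precision = TP/(TP+FP) on pooled counts = 0.652 (equals overall accuracy in single-label multiclass).

0.652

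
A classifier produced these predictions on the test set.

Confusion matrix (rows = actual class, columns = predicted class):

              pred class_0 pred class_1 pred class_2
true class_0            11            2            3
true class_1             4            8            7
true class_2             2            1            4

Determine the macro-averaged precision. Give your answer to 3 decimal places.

0.553

Per-class precision (TP/(TP+FP)):
  class_0: TP=11, FP=4+2=6 → 11/17 = 0.6471
  class_1: TP=8, FP=2+1=3 → 8/11 = 0.7273
  class_2: TP=4, FP=3+7=10 → 4/14 = 0.2857
Macro-precision = mean = (0.6471 + 0.7273 + 0.2857) / 3 = 0.553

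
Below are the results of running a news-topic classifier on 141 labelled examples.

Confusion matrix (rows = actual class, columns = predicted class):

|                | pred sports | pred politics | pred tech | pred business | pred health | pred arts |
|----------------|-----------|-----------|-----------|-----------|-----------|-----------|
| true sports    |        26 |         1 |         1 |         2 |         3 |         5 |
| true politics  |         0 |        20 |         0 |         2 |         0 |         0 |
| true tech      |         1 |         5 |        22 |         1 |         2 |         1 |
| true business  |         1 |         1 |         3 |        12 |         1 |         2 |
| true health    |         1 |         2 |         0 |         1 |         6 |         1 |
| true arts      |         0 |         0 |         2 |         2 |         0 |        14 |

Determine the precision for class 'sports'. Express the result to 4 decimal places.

0.8966

Take TP from the diagonal, FP from the rest of the 'sports' prediction marginal, FN from the rest of the 'sports' actual marginal.
precision = TP/(TP+FP).
sports: TP=26, FP=0+1+1+1+0=3 → 26/29 = 0.89655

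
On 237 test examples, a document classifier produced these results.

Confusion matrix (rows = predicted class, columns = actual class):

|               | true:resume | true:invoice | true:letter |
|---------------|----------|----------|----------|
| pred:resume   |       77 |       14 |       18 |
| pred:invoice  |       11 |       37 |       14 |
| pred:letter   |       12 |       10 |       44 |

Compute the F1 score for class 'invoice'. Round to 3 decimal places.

One-vs-rest for 'invoice': TP = diagonal; FP = other classes predicted 'invoice'; FN = 'invoice' predicted as other.
F1 score = 2·TP/(2·TP+FP+FN).
invoice: TP=37, FP=11+14=25, FN=14+10=24 → 74/123 = 0.6016

0.602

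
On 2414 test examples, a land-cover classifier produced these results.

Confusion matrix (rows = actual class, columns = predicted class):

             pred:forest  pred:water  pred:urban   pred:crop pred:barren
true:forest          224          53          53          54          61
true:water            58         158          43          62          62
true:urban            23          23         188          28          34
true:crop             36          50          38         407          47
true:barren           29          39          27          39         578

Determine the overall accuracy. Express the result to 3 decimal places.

Accuracy = trace / total = (224+158+188+407+578=1555) / 2414 = 1555/2414 = 0.644

0.644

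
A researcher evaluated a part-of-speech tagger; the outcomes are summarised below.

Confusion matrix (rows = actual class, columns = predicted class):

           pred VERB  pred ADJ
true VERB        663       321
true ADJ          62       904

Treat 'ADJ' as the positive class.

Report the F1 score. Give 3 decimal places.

Precision = TP/(TP+FP) = 904/1225 = 0.7380
Recall = TP/(TP+FN) = 904/966 = 0.9358
F1 = 2·TP/(2·TP+FP+FN) = 1808/2191 = 0.825

0.825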